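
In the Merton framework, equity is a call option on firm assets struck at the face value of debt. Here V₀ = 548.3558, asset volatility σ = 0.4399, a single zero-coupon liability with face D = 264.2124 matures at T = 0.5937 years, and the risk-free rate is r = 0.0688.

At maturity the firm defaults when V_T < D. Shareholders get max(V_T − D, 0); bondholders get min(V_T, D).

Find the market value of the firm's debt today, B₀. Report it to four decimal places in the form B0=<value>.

d₁ = [ln(V₀/D) + (r + σ²/2)T] / (σ√T)
   = [ln(548.3558/264.2124) + (0.0688 + 0.5·0.4399²)·0.5937] / (0.4399·√0.5937)
   = [0.730171 + 0.098291] / 0.338951 = 2.444190
d₂ = d₁ − σ√T = 2.444190 − 0.338951 = 2.105238
N(d₁) = 0.992741,  N(d₂) = 0.982365,  e^(−rT) = 0.959976
E₀ = V₀·N(d₁) − D·e^(−rT)·N(d₂)
   = 548.3558·0.992741 − 264.2124·0.959976·0.982365 = 295.210643
B₀ = V₀ − E₀ = 548.3558 − 295.210643 = 253.145157

B0=253.1452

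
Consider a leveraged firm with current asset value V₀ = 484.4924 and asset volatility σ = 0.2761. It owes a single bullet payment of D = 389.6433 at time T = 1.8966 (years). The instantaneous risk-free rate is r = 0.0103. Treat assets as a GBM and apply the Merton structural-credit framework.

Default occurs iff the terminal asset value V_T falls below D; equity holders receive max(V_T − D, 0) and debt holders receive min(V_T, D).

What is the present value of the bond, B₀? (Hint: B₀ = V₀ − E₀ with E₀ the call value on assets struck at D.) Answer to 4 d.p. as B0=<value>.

B0=355.8469

d₁ = [ln(V₀/D) + (r + σ²/2)T] / (σ√T)
   = [ln(484.4924/389.6433) + (0.0103 + 0.5·0.2761²)·1.8966] / (0.2761·√1.8966)
   = [0.217870 + 0.091825] / 0.380237 = 0.814479
d₂ = d₁ − σ√T = 0.814479 − 0.380237 = 0.434242
N(d₁) = 0.792315,  N(d₂) = 0.667944,  e^(−rT) = 0.980655
E₀ = V₀·N(d₁) − D·e^(−rT)·N(d₂)
   = 484.4924·0.792315 − 389.6433·0.980655·0.667944 = 128.645506
B₀ = V₀ − E₀ = 484.4924 − 128.645506 = 355.846894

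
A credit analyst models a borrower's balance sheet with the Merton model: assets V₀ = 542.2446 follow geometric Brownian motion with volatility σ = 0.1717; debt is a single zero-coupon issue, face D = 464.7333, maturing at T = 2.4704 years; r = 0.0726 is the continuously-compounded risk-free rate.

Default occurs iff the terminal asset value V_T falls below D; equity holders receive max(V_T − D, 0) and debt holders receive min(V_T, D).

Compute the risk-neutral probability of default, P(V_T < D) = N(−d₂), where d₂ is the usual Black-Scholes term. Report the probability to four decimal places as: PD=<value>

PD=0.1354

d₁ = [ln(V₀/D) + (r + σ²/2)T] / (σ√T)
   = [ln(542.2446/464.7333) + (0.0726 + 0.5·0.1717²)·2.4704] / (0.1717·√2.4704)
   = [0.154253 + 0.215766] / 0.269870 = 1.371104
d₂ = d₁ − σ√T = 1.371104 − 0.269870 = 1.101235
risk-neutral PD = N(−d₂) = N(-1.101235) = 0.135397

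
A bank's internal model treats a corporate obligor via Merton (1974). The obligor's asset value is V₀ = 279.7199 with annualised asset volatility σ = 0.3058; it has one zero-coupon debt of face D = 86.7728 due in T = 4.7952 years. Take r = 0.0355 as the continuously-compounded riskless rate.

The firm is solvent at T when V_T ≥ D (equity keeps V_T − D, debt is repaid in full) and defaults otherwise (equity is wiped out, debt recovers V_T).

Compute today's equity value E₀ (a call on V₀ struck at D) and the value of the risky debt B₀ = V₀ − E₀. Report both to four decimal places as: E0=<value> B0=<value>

E0=207.3035 B0=72.4164

d₁ = [ln(V₀/D) + (r + σ²/2)T] / (σ√T)
   = [ln(279.7199/86.7728) + (0.0355 + 0.5·0.3058²)·4.7952] / (0.3058·√4.7952)
   = [1.170496 + 0.394438] / 0.669639 = 2.336980
d₂ = d₁ − σ√T = 2.336980 − 0.669639 = 1.667341
N(d₁) = 0.990280,  N(d₂) = 0.952277,  e^(−rT) = 0.843471
E₀ = V₀·N(d₁) − D·e^(−rT)·N(d₂)
   = 279.7199·0.990280 − 86.7728·0.843471·0.952277 = 207.303526
B₀ = V₀ − E₀ = 279.7199 − 207.303526 = 72.416374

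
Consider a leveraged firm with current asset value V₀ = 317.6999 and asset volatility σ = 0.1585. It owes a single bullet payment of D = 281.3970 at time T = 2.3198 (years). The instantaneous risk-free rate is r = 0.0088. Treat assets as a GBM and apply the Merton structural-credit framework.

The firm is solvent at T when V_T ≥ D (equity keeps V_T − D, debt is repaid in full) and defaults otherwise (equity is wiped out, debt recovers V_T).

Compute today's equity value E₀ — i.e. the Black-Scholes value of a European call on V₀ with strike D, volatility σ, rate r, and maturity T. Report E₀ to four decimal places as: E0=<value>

d₁ = [ln(V₀/D) + (r + σ²/2)T] / (σ√T)
   = [ln(317.6999/281.3970) + (0.0088 + 0.5·0.1585²)·2.3198] / (0.1585·√2.3198)
   = [0.121341 + 0.049554] / 0.241410 = 0.707902
d₂ = d₁ − σ√T = 0.707902 − 0.241410 = 0.466492
N(d₁) = 0.760497,  N(d₂) = 0.679568,  e^(−rT) = 0.979793
E₀ = V₀·N(d₁) − D·e^(−rT)·N(d₂)
   = 317.6999·0.760497 − 281.3970·0.979793·0.679568 = 54.245486

E0=54.2455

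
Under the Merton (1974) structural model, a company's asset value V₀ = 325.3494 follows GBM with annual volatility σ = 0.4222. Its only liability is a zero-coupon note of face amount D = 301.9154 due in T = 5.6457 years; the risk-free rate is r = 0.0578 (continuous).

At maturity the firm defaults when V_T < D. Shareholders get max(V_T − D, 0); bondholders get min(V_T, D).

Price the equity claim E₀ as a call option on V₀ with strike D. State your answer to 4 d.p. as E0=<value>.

E0=165.4899

d₁ = [ln(V₀/D) + (r + σ²/2)T] / (σ√T)
   = [ln(325.3494/301.9154) + (0.0578 + 0.5·0.4222²)·5.6457] / (0.4222·√5.6457)
   = [0.074753 + 0.829502] / 1.003176 = 0.901393
d₂ = d₁ − σ√T = 0.901393 − 1.003176 = -0.101783
N(d₁) = 0.816310,  N(d₂) = 0.459464,  e^(−rT) = 0.721573
E₀ = V₀·N(d₁) − D·e^(−rT)·N(d₂)
   = 325.3494·0.816310 − 301.9154·0.721573·0.459464 = 165.489867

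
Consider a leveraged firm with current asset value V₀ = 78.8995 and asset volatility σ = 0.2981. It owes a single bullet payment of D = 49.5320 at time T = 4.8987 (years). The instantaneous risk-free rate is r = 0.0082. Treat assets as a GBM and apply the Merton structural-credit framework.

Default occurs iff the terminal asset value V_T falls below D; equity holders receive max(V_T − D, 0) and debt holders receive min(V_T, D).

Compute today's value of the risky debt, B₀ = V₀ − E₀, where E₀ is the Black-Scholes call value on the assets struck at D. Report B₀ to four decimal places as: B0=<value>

d₁ = [ln(V₀/D) + (r + σ²/2)T] / (σ√T)
   = [ln(78.8995/49.5320) + (0.0082 + 0.5·0.2981²)·4.8987] / (0.2981·√4.8987)
   = [0.465556 + 0.257827] / 0.659785 = 1.096393
d₂ = d₁ − σ√T = 1.096393 − 0.659785 = 0.436608
N(d₁) = 0.863547,  N(d₂) = 0.668802,  e^(−rT) = 0.960627
E₀ = V₀·N(d₁) − D·e^(−rT)·N(d₂)
   = 78.8995·0.863547 − 49.5320·0.960627·0.668802 = 36.310606
B₀ = V₀ − E₀ = 78.8995 − 36.310606 = 42.588894

B0=42.5889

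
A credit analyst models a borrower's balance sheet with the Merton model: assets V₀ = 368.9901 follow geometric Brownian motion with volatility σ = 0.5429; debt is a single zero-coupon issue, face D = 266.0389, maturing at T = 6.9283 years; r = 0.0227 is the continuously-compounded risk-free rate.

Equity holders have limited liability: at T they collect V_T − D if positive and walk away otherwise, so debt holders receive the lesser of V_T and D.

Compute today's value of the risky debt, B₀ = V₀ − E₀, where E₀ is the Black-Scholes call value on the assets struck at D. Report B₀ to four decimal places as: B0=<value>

d₁ = [ln(V₀/D) + (r + σ²/2)T] / (σ√T)
   = [ln(368.9901/266.0389) + (0.0227 + 0.5·0.5429²)·6.9283] / (0.5429·√6.9283)
   = [0.327127 + 1.178297] / 1.429003 = 1.053479
d₂ = d₁ − σ√T = 1.053479 − 1.429003 = -0.375524
N(d₁) = 0.853939,  N(d₂) = 0.353635,  e^(−rT) = 0.854471
E₀ = V₀·N(d₁) − D·e^(−rT)·N(d₂)
   = 368.9901·0.853939 − 266.0389·0.854471·0.353635 = 234.705822
B₀ = V₀ − E₀ = 368.9901 − 234.705822 = 134.284278

B0=134.2843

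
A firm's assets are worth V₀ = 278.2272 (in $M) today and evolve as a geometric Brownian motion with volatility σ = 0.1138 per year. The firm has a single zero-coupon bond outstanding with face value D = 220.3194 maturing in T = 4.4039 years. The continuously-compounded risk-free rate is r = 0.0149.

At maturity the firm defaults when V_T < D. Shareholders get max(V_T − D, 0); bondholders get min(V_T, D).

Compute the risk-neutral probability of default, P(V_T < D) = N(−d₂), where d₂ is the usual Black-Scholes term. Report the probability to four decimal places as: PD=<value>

d₁ = [ln(V₀/D) + (r + σ²/2)T] / (σ√T)
   = [ln(278.2272/220.3194) + (0.0149 + 0.5·0.1138²)·4.4039] / (0.1138·√4.4039)
   = [0.233360 + 0.094134] / 0.238815 = 1.371331
d₂ = d₁ − σ√T = 1.371331 − 0.238815 = 1.132517
risk-neutral PD = N(−d₂) = N(-1.132517) = 0.128709

PD=0.1287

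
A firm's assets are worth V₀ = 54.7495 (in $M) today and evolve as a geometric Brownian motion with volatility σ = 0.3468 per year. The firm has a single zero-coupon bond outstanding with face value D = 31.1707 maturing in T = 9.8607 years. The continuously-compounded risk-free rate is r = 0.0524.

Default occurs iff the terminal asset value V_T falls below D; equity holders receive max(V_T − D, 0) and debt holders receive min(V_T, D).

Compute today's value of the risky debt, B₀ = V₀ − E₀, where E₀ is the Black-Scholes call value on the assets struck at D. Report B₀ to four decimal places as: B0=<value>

B0=15.9140

d₁ = [ln(V₀/D) + (r + σ²/2)T] / (σ√T)
   = [ln(54.7495/31.1707) + (0.0524 + 0.5·0.3468²)·9.8607] / (0.3468·√9.8607)
   = [0.563290 + 1.109675] / 1.089013 = 1.536221
d₂ = d₁ − σ√T = 1.536221 − 1.089013 = 0.447209
N(d₁) = 0.937758,  N(d₂) = 0.672638,  e^(−rT) = 0.596485
E₀ = V₀·N(d₁) − D·e^(−rT)·N(d₂)
   = 54.7495·0.937758 − 31.1707·0.596485·0.672638 = 38.835516
B₀ = V₀ − E₀ = 54.7495 − 38.835516 = 15.913984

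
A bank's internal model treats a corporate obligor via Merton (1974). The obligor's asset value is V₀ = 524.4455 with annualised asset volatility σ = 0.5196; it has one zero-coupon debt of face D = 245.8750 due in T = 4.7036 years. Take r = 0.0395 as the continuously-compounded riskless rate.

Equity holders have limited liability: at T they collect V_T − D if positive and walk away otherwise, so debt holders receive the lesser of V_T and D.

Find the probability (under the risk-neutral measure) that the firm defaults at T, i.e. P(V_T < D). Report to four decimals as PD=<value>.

PD=0.3922

d₁ = [ln(V₀/D) + (r + σ²/2)T] / (σ√T)
   = [ln(524.4455/245.8750) + (0.0395 + 0.5·0.5196²)·4.7036] / (0.5196·√4.7036)
   = [0.757518 + 0.820741] / 1.126897 = 1.400535
d₂ = d₁ − σ√T = 1.400535 − 1.126897 = 0.273638
risk-neutral PD = N(−d₂) = N(-0.273638) = 0.392181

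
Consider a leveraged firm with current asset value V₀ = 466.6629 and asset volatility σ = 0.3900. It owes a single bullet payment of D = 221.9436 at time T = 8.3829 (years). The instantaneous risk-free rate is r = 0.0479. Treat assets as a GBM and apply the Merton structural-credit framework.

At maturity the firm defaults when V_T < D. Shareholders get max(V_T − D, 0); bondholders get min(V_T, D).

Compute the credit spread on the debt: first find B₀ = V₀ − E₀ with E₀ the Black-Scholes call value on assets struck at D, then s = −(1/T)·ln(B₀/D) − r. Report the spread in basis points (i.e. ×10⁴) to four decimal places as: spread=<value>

d₁ = [ln(V₀/D) + (r + σ²/2)T] / (σ√T)
   = [ln(466.6629/221.9436) + (0.0479 + 0.5·0.3900²)·8.3829] / (0.3900·√8.3829)
   = [0.743184 + 1.039060] / 1.129176 = 1.578358
d₂ = d₁ − σ√T = 1.578358 − 1.129176 = 0.449182
N(d₁) = 0.942758,  N(d₂) = 0.673350,  e^(−rT) = 0.669288
E₀ = V₀·N(d₁) − D·e^(−rT)·N(d₂)
   = 466.6629·0.942758 − 221.9436·0.669288·0.673350 = 339.928148
B₀ = V₀ − E₀ = 466.6629 − 339.928148 = 126.734752
spread = −(1/T)·ln(B₀/D) − r = −(1/8.3829)·ln(126.734752/221.9436) − 0.0479 = 0.01894166
in basis points: 0.01894166 × 10⁴ = 189.4166 bp

spread=189.4166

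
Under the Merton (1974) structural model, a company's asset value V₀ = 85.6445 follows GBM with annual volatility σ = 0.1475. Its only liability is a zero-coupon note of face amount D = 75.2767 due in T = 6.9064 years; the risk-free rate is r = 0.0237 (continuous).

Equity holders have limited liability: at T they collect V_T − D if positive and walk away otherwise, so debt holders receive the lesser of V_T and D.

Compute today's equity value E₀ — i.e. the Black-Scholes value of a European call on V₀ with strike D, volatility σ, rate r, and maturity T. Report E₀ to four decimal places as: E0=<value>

E0=25.4217

d₁ = [ln(V₀/D) + (r + σ²/2)T] / (σ√T)
   = [ln(85.6445/75.2767) + (0.0237 + 0.5·0.1475²)·6.9064] / (0.1475·√6.9064)
   = [0.129034 + 0.238810] / 0.387630 = 0.948957
d₂ = d₁ − σ√T = 0.948957 − 0.387630 = 0.561327
N(d₁) = 0.828679,  N(d₂) = 0.712713,  e^(−rT) = 0.849012
E₀ = V₀·N(d₁) − D·e^(−rT)·N(d₂)
   = 85.6445·0.828679 − 75.2767·0.849012·0.712713 = 25.421722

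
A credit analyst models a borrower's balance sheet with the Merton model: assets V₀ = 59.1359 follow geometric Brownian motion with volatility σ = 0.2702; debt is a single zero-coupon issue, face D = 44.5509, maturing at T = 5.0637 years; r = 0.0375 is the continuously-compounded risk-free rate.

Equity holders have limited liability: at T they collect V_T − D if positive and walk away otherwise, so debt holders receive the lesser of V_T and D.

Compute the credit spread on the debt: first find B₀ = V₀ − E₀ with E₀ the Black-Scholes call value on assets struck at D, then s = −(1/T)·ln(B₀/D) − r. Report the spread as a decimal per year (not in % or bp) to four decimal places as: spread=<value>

d₁ = [ln(V₀/D) + (r + σ²/2)T] / (σ√T)
   = [ln(59.1359/44.5509) + (0.0375 + 0.5·0.2702²)·5.0637] / (0.2702·√5.0637)
   = [0.283206 + 0.374734] / 0.608022 = 1.082099
d₂ = d₁ − σ√T = 1.082099 − 0.608022 = 0.474077
N(d₁) = 0.860396,  N(d₂) = 0.682277,  e^(−rT) = 0.827051
E₀ = V₀·N(d₁) − D·e^(−rT)·N(d₂)
   = 59.1359·0.860396 − 44.5509·0.827051·0.682277 = 25.741167
B₀ = V₀ − E₀ = 59.1359 − 25.741167 = 33.394733
spread = −(1/T)·ln(B₀/D) − r = −(1/5.0637)·ln(33.394733/44.5509) − 0.0375 = 0.01942165

spread=0.0194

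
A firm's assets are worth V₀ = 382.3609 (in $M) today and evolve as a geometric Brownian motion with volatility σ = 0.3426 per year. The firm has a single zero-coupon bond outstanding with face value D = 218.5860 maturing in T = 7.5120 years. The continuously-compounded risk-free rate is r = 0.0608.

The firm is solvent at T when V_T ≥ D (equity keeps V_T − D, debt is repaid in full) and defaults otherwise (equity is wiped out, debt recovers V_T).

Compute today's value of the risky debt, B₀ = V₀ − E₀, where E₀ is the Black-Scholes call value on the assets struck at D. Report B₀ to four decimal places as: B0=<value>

d₁ = [ln(V₀/D) + (r + σ²/2)T] / (σ√T)
   = [ln(382.3609/218.5860) + (0.0608 + 0.5·0.3426²)·7.5120] / (0.3426·√7.5120)
   = [0.559185 + 0.897589] / 0.938999 = 1.551412
d₂ = d₁ − σ√T = 1.551412 − 0.938999 = 0.612413
N(d₁) = 0.939599,  N(d₂) = 0.729868,  e^(−rT) = 0.633352
E₀ = V₀·N(d₁) − D·e^(−rT)·N(d₂)
   = 382.3609·0.939599 − 218.5860·0.633352·0.729868 = 258.221541
B₀ = V₀ − E₀ = 382.3609 − 258.221541 = 124.139359

B0=124.1394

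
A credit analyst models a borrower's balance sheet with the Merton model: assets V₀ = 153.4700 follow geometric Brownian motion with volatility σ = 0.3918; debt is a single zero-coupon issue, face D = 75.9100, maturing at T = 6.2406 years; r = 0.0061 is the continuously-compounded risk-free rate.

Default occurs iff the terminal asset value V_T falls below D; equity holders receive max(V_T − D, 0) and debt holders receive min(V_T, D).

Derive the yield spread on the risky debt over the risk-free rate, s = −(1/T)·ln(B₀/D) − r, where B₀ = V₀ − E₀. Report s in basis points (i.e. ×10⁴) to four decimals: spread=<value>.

d₁ = [ln(V₀/D) + (r + σ²/2)T] / (σ√T)
   = [ln(153.4700/75.9100) + (0.0061 + 0.5·0.3918²)·6.2406] / (0.3918·√6.2406)
   = [0.703957 + 0.517056] / 0.978763 = 1.247506
d₂ = d₁ − σ√T = 1.247506 − 0.978763 = 0.268743
N(d₁) = 0.893894,  N(d₂) = 0.605936,  e^(−rT) = 0.962648
E₀ = V₀·N(d₁) − D·e^(−rT)·N(d₂)
   = 153.4700·0.893894 − 75.9100·0.962648·0.605936 = 92.907367
B₀ = V₀ − E₀ = 153.4700 − 92.907367 = 60.562633
spread = −(1/T)·ln(B₀/D) − r = −(1/6.2406)·ln(60.562633/75.9100) − 0.0061 = 0.03009369
in basis points: 0.03009369 × 10⁴ = 300.9369 bp

spread=300.9369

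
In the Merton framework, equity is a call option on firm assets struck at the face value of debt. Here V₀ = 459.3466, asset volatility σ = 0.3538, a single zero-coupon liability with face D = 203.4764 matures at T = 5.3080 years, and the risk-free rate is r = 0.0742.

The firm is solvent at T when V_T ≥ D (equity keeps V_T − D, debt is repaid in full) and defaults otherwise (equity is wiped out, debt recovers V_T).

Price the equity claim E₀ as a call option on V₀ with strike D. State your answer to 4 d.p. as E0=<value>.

E0=327.9959

d₁ = [ln(V₀/D) + (r + σ²/2)T] / (σ√T)
   = [ln(459.3466/203.4764) + (0.0742 + 0.5·0.3538²)·5.3080] / (0.3538·√5.3080)
   = [0.814255 + 0.726067] / 0.815123 = 1.889679
d₂ = d₁ − σ√T = 1.889679 − 0.815123 = 1.074556
N(d₁) = 0.970600,  N(d₂) = 0.858713,  e^(−rT) = 0.674453
E₀ = V₀·N(d₁) − D·e^(−rT)·N(d₂)
   = 459.3466·0.970600 − 203.4764·0.674453·0.858713 = 327.995908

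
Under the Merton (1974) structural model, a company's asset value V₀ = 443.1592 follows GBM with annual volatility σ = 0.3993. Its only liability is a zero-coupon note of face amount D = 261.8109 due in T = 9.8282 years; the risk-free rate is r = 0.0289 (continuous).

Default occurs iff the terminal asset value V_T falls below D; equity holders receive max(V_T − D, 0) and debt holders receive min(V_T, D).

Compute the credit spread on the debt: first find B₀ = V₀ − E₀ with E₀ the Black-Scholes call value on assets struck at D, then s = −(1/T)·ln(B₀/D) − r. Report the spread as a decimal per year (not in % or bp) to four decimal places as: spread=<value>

spread=0.0311

d₁ = [ln(V₀/D) + (r + σ²/2)T] / (σ√T)
   = [ln(443.1592/261.8109) + (0.0289 + 0.5·0.3993²)·9.8282] / (0.3993·√9.8282)
   = [0.526307 + 1.067541] / 1.251804 = 1.273241
d₂ = d₁ − σ√T = 1.273241 − 1.251804 = 0.021437
N(d₁) = 0.898534,  N(d₂) = 0.508552,  e^(−rT) = 0.752740
E₀ = V₀·N(d₁) − D·e^(−rT)·N(d₂)
   = 443.1592·0.898534 − 261.8109·0.752740·0.508552 = 297.970387
B₀ = V₀ − E₀ = 443.1592 − 297.970387 = 145.188813
spread = −(1/T)·ln(B₀/D) − r = −(1/9.8282)·ln(145.188813/261.8109) − 0.0289 = 0.03108936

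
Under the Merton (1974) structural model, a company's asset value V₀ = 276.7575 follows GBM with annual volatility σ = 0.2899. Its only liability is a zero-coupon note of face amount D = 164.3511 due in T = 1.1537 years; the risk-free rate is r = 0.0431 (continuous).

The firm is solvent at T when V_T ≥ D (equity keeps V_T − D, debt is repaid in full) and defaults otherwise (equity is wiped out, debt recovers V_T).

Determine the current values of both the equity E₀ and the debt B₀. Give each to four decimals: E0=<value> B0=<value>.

E0=121.2210 B0=155.5365

d₁ = [ln(V₀/D) + (r + σ²/2)T] / (σ√T)
   = [ln(276.7575/164.3511) + (0.0431 + 0.5·0.2899²)·1.1537] / (0.2899·√1.1537)
   = [0.521137 + 0.098204] / 0.311383 = 1.989001
d₂ = d₁ − σ√T = 1.989001 − 0.311383 = 1.677618
N(d₁) = 0.976649,  N(d₂) = 0.953289,  e^(−rT) = 0.951492
E₀ = V₀·N(d₁) − D·e^(−rT)·N(d₂)
   = 276.7575·0.976649 − 164.3511·0.951492·0.953289 = 121.220956
B₀ = V₀ − E₀ = 276.7575 − 121.220956 = 155.536544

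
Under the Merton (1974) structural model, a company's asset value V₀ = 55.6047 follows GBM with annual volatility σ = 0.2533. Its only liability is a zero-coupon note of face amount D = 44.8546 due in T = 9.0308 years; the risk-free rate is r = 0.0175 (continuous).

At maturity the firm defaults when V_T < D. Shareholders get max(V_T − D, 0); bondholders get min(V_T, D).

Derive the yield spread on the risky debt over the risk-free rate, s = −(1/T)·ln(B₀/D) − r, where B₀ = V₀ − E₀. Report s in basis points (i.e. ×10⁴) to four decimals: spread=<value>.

d₁ = [ln(V₀/D) + (r + σ²/2)T] / (σ√T)
   = [ln(55.6047/44.8546) + (0.0175 + 0.5·0.2533²)·9.0308] / (0.2533·√9.0308)
   = [0.214842 + 0.447751] / 0.761199 = 0.870459
d₂ = d₁ − σ√T = 0.870459 − 0.761199 = 0.109260
N(d₁) = 0.807975,  N(d₂) = 0.543502,  e^(−rT) = 0.853816
E₀ = V₀·N(d₁) − D·e^(−rT)·N(d₂)
   = 55.6047·0.807975 − 44.8546·0.853816·0.543502 = 24.112405
B₀ = V₀ − E₀ = 55.6047 − 24.112405 = 31.492295
spread = −(1/T)·ln(B₀/D) − r = −(1/9.0308)·ln(31.492295/44.8546) − 0.0175 = 0.02166411
in basis points: 0.02166411 × 10⁴ = 216.6411 bp

spread=216.6411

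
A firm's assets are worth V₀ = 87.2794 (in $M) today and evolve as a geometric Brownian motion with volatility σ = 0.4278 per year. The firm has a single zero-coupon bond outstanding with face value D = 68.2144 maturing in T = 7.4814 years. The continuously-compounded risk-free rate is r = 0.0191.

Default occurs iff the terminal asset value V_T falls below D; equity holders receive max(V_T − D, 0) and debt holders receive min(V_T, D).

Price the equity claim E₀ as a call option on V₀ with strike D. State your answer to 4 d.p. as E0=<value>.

d₁ = [ln(V₀/D) + (r + σ²/2)T] / (σ√T)
   = [ln(87.2794/68.2144) + (0.0191 + 0.5·0.4278²)·7.4814] / (0.4278·√7.4814)
   = [0.246459 + 0.827491] / 1.170125 = 0.917808
d₂ = d₁ − σ√T = 0.917808 − 1.170125 = -0.252317
N(d₁) = 0.820640,  N(d₂) = 0.400398,  e^(−rT) = 0.866845
E₀ = V₀·N(d₁) − D·e^(−rT)·N(d₂)
   = 87.2794·0.820640 − 68.2144·0.866845·0.400398 = 47.948922

E0=47.9489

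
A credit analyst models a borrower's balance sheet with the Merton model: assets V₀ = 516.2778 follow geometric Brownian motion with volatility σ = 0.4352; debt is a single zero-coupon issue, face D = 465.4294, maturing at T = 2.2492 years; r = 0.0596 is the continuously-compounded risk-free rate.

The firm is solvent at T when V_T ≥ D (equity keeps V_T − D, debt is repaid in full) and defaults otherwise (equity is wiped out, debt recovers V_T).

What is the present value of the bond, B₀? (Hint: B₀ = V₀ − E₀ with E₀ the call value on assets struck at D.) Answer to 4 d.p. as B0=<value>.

B0=336.1156

d₁ = [ln(V₀/D) + (r + σ²/2)T] / (σ√T)
   = [ln(516.2778/465.4294) + (0.0596 + 0.5·0.4352²)·2.2492] / (0.4352·√2.2492)
   = [0.103685 + 0.347050] / 0.652684 = 0.690587
d₂ = d₁ − σ√T = 0.690587 − 0.652684 = 0.037903
N(d₁) = 0.755087,  N(d₂) = 0.515118,  e^(−rT) = 0.874544
E₀ = V₀·N(d₁) − D·e^(−rT)·N(d₂)
   = 516.2778·0.755087 − 465.4294·0.874544·0.515118 = 180.162154
B₀ = V₀ − E₀ = 516.2778 − 180.162154 = 336.115646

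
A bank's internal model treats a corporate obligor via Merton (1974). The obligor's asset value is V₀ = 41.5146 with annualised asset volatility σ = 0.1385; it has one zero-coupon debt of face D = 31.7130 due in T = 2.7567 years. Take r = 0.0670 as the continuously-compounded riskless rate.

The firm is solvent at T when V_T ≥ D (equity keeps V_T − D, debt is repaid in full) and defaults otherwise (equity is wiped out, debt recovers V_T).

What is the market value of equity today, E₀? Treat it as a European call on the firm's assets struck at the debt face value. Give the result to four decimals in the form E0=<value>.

E0=15.2187

d₁ = [ln(V₀/D) + (r + σ²/2)T] / (σ√T)
   = [ln(41.5146/31.7130) + (0.0670 + 0.5·0.1385²)·2.7567] / (0.1385·√2.7567)
   = [0.269318 + 0.211139] / 0.229956 = 2.089345
d₂ = d₁ − σ√T = 2.089345 − 0.229956 = 1.859389
N(d₁) = 0.981662,  N(d₂) = 0.968514,  e^(−rT) = 0.831355
E₀ = V₀·N(d₁) − D·e^(−rT)·N(d₂)
   = 41.5146·0.981662 − 31.7130·0.831355·0.968514 = 15.218664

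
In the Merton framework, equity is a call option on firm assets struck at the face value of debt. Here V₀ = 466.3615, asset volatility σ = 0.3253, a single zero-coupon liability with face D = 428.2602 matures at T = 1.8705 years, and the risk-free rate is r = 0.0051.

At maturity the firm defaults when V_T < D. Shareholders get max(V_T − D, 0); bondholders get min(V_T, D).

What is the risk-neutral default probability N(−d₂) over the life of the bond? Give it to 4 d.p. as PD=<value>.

d₁ = [ln(V₀/D) + (r + σ²/2)T] / (σ√T)
   = [ln(466.3615/428.2602) + (0.0051 + 0.5·0.3253²)·1.8705] / (0.3253·√1.8705)
   = [0.085230 + 0.108508] / 0.444901 = 0.435463
d₂ = d₁ − σ√T = 0.435463 − 0.444901 = -0.009437
risk-neutral PD = N(−d₂) = N(0.009437) = 0.503765

PD=0.5038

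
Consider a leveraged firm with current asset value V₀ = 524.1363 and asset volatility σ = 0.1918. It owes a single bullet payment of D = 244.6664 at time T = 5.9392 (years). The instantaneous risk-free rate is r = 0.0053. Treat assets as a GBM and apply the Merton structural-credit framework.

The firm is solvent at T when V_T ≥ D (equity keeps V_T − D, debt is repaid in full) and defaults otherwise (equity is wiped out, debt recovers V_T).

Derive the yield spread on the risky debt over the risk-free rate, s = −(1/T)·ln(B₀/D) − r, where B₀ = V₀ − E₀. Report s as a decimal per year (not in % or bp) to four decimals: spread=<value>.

d₁ = [ln(V₀/D) + (r + σ²/2)T] / (σ√T)
   = [ln(524.1363/244.6664) + (0.0053 + 0.5·0.1918²)·5.9392] / (0.1918·√5.9392)
   = [0.761856 + 0.140721] / 0.467426 = 1.930953
d₂ = d₁ − σ√T = 1.930953 − 0.467426 = 1.463528
N(d₁) = 0.973256,  N(d₂) = 0.928338,  e^(−rT) = 0.969013
E₀ = V₀·N(d₁) − D·e^(−rT)·N(d₂)
   = 524.1363·0.973256 − 244.6664·0.969013·0.928338 = 290.023640
B₀ = V₀ − E₀ = 524.1363 − 290.023640 = 234.112660
spread = −(1/T)·ln(B₀/D) − r = −(1/5.9392)·ln(234.112660/244.6664) − 0.0053 = 0.00212410

spread=0.0021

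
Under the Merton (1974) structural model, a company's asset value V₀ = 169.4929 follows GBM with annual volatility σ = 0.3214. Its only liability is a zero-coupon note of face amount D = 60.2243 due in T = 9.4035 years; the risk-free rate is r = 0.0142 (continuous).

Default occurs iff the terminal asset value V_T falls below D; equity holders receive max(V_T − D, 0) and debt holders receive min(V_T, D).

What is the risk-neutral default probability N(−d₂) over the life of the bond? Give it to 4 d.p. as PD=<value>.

d₁ = [ln(V₀/D) + (r + σ²/2)T] / (σ√T)
   = [ln(169.4929/60.2243) + (0.0142 + 0.5·0.3214²)·9.4035] / (0.3214·√9.4035)
   = [1.034735 + 0.619211] / 0.985577 = 1.678150
d₂ = d₁ − σ√T = 1.678150 − 0.985577 = 0.692572
risk-neutral PD = N(−d₂) = N(-0.692572) = 0.244289

PD=0.2443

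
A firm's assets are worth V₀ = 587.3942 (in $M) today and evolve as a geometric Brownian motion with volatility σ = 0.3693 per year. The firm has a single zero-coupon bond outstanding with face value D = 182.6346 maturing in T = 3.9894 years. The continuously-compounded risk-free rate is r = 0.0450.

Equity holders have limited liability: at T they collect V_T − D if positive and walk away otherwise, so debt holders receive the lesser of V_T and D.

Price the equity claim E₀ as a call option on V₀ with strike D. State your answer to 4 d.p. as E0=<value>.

d₁ = [ln(V₀/D) + (r + σ²/2)T] / (σ√T)
   = [ln(587.3942/182.6346) + (0.0450 + 0.5·0.3693²)·3.9894] / (0.3693·√3.9894)
   = [1.168209 + 0.451565] / 0.737621 = 2.195944
d₂ = d₁ − σ√T = 2.195944 − 0.737621 = 1.458323
N(d₁) = 0.985952,  N(d₂) = 0.927624,  e^(−rT) = 0.835669
E₀ = V₀·N(d₁) − D·e^(−rT)·N(d₂)
   = 587.3942·0.985952 − 182.6346·0.835669·0.927624 = 437.566606

E0=437.5666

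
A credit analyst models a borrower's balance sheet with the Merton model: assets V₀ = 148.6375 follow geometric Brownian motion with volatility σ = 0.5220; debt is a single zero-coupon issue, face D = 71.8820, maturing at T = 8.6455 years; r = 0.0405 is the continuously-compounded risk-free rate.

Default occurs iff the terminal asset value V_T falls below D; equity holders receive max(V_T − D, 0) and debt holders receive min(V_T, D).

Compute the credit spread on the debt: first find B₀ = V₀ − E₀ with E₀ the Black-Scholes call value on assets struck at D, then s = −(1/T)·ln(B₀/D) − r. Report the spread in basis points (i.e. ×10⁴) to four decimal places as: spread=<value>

spread=442.9046

d₁ = [ln(V₀/D) + (r + σ²/2)T] / (σ√T)
   = [ln(148.6375/71.8820) + (0.0405 + 0.5·0.5220²)·8.6455] / (0.5220·√8.6455)
   = [0.726485 + 1.528023] / 1.534849 = 1.468879
d₂ = d₁ − σ√T = 1.468879 − 1.534849 = -0.065969
N(d₁) = 0.929067,  N(d₂) = 0.473701,  e^(−rT) = 0.704588
E₀ = V₀·N(d₁) − D·e^(−rT)·N(d₂)
   = 148.6375·0.929067 − 71.8820·0.704588·0.473701 = 114.102616
B₀ = V₀ − E₀ = 148.6375 − 114.102616 = 34.534884
spread = −(1/T)·ln(B₀/D) − r = −(1/8.6455)·ln(34.534884/71.8820) − 0.0405 = 0.04429046
in basis points: 0.04429046 × 10⁴ = 442.9046 bp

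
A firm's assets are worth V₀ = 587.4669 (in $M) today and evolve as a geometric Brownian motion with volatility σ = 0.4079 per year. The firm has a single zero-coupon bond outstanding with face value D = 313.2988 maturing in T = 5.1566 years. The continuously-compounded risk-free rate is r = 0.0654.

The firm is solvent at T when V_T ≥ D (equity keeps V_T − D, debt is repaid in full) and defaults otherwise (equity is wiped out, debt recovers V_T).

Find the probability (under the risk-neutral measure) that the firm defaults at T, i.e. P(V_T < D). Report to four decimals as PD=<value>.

d₁ = [ln(V₀/D) + (r + σ²/2)T] / (σ√T)
   = [ln(587.4669/313.2988) + (0.0654 + 0.5·0.4079²)·5.1566] / (0.4079·√5.1566)
   = [0.628663 + 0.766225] / 0.926265 = 1.505927
d₂ = d₁ − σ√T = 1.505927 − 0.926265 = 0.579662
risk-neutral PD = N(−d₂) = N(-0.579662) = 0.281071

PD=0.2811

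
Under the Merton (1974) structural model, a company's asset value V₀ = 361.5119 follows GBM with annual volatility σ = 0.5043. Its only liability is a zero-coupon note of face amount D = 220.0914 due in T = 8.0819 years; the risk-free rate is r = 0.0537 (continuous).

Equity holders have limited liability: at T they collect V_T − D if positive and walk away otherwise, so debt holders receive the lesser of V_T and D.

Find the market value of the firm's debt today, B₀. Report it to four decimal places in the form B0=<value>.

d₁ = [ln(V₀/D) + (r + σ²/2)T] / (σ√T)
   = [ln(361.5119/220.0914) + (0.0537 + 0.5·0.5043²)·8.0819] / (0.5043·√8.0819)
   = [0.496252 + 1.461686] / 1.433658 = 1.365694
d₂ = d₁ − σ√T = 1.365694 − 1.433658 = -0.067965
N(d₁) = 0.913982,  N(d₂) = 0.472907,  e^(−rT) = 0.647914
E₀ = V₀·N(d₁) − D·e^(−rT)·N(d₂)
   = 361.5119·0.913982 − 220.0914·0.647914·0.472907 = 262.978920
B₀ = V₀ − E₀ = 361.5119 − 262.978920 = 98.532980

B0=98.5330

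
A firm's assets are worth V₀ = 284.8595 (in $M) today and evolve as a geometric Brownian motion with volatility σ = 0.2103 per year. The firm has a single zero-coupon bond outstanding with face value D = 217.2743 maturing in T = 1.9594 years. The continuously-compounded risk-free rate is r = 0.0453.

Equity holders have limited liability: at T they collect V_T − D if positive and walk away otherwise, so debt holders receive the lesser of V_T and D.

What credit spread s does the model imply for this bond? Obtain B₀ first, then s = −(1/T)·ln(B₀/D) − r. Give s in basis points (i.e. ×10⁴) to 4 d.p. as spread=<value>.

spread=96.7136

d₁ = [ln(V₀/D) + (r + σ²/2)T] / (σ√T)
   = [ln(284.8595/217.2743) + (0.0453 + 0.5·0.2103²)·1.9594] / (0.2103·√1.9594)
   = [0.270835 + 0.132089] / 0.294375 = 1.368746
d₂ = d₁ − σ√T = 1.368746 − 0.294375 = 1.074371
N(d₁) = 0.914461,  N(d₂) = 0.858672,  e^(−rT) = 0.915064
E₀ = V₀·N(d₁) − D·e^(−rT)·N(d₂)
   = 284.8595·0.914461 − 217.2743·0.915064·0.858672 = 89.771696
B₀ = V₀ − E₀ = 284.8595 − 89.771696 = 195.087804
spread = −(1/T)·ln(B₀/D) − r = −(1/1.9594)·ln(195.087804/217.2743) − 0.0453 = 0.00967136
in basis points: 0.00967136 × 10⁴ = 96.7136 bp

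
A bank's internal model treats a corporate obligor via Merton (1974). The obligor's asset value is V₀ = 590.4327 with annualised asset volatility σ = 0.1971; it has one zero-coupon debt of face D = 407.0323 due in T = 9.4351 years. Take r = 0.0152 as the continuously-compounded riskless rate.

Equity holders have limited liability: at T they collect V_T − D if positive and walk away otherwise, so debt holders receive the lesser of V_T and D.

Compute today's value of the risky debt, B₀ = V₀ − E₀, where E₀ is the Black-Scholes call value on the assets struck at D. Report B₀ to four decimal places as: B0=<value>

B0=323.1623

d₁ = [ln(V₀/D) + (r + σ²/2)T] / (σ√T)
   = [ln(590.4327/407.0323) + (0.0152 + 0.5·0.1971²)·9.4351] / (0.1971·√9.4351)
   = [0.371963 + 0.326683] / 0.605424 = 1.153977
d₂ = d₁ − σ√T = 1.153977 − 0.605424 = 0.548553
N(d₁) = 0.875745,  N(d₂) = 0.708344,  e^(−rT) = 0.866396
E₀ = V₀·N(d₁) − D·e^(−rT)·N(d₂)
   = 590.4327·0.875745 − 407.0323·0.866396·0.708344 = 267.270437
B₀ = V₀ − E₀ = 590.4327 − 267.270437 = 323.162263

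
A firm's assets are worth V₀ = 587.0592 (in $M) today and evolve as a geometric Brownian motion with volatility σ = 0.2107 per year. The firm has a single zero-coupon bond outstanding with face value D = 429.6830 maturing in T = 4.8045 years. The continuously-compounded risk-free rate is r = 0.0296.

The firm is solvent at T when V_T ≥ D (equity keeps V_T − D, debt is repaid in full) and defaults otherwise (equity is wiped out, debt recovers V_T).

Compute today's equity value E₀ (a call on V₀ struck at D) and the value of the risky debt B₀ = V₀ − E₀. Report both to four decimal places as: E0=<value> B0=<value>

d₁ = [ln(V₀/D) + (r + σ²/2)T] / (σ√T)
   = [ln(587.0592/429.6830) + (0.0296 + 0.5·0.2107²)·4.8045] / (0.2107·√4.8045)
   = [0.312078 + 0.248860] / 0.461837 = 1.214580
d₂ = d₁ − σ√T = 1.214580 − 0.461837 = 0.752743
N(d₁) = 0.887737,  N(d₂) = 0.774198,  e^(−rT) = 0.867436
E₀ = V₀·N(d₁) − D·e^(−rT)·N(d₂)
   = 587.0592·0.887737 − 429.6830·0.867436·0.774198 = 232.593021
B₀ = V₀ − E₀ = 587.0592 − 232.593021 = 354.466179

E0=232.5930 B0=354.4662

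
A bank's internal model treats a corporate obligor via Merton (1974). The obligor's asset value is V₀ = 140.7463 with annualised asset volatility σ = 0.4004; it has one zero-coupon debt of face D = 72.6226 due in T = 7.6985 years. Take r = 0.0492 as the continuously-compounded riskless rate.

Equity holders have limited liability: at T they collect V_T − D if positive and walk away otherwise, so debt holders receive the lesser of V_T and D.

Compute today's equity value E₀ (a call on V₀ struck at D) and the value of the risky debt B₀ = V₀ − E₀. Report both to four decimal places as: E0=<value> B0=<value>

E0=98.9542 B0=41.7921

d₁ = [ln(V₀/D) + (r + σ²/2)T] / (σ√T)
   = [ln(140.7463/72.6226) + (0.0492 + 0.5·0.4004²)·7.6985] / (0.4004·√7.6985)
   = [0.661683 + 0.995879] / 1.110957 = 1.492013
d₂ = d₁ − σ√T = 1.492013 − 1.110957 = 0.381056
N(d₁) = 0.932152,  N(d₂) = 0.648419,  e^(−rT) = 0.684706
E₀ = V₀·N(d₁) − D·e^(−rT)·N(d₂)
   = 140.7463·0.932152 − 72.6226·0.684706·0.648419 = 98.954246
B₀ = V₀ − E₀ = 140.7463 − 98.954246 = 41.792054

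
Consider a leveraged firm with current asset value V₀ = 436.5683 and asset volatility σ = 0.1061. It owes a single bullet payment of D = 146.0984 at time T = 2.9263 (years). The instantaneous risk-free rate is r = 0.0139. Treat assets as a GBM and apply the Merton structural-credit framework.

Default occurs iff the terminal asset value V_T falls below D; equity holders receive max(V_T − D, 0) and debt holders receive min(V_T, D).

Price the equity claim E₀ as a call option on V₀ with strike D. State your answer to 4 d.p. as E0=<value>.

E0=296.2933

d₁ = [ln(V₀/D) + (r + σ²/2)T] / (σ√T)
   = [ln(436.5683/146.0984) + (0.0139 + 0.5·0.1061²)·2.9263] / (0.1061·√2.9263)
   = [1.094664 + 0.057147] / 0.181499 = 6.346093
d₂ = d₁ − σ√T = 6.346093 − 0.181499 = 6.164594
N(d₁) = 1.000000,  N(d₂) = 1.000000,  e^(−rT) = 0.960141
E₀ = V₀·N(d₁) − D·e^(−rT)·N(d₂)
   = 436.5683·1.000000 − 146.0984·0.960141·1.000000 = 296.293298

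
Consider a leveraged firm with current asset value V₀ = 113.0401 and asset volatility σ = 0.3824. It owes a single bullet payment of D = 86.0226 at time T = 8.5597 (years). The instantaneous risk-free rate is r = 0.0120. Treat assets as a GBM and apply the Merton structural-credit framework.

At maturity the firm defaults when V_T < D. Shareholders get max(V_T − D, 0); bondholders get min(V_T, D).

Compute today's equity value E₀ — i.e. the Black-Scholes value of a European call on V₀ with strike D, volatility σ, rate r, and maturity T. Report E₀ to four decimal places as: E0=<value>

E0=60.1433

d₁ = [ln(V₀/D) + (r + σ²/2)T] / (σ√T)
   = [ln(113.0401/86.0226) + (0.0120 + 0.5·0.3824²)·8.5597] / (0.3824·√8.5597)
   = [0.273133 + 0.728558] / 1.118786 = 0.895337
d₂ = d₁ − σ√T = 0.895337 − 1.118786 = -0.223450
N(d₁) = 0.814696,  N(d₂) = 0.411593,  e^(−rT) = 0.902383
E₀ = V₀·N(d₁) − D·e^(−rT)·N(d₂)
   = 113.0401·0.814696 − 86.0226·0.902383·0.411593 = 60.143345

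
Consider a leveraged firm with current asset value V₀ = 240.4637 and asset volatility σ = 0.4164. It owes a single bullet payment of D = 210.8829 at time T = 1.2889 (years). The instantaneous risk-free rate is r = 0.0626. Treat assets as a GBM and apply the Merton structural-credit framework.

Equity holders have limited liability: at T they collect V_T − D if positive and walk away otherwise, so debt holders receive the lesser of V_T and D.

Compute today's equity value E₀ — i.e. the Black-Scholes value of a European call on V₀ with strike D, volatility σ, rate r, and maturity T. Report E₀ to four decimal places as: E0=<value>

E0=67.5295

d₁ = [ln(V₀/D) + (r + σ²/2)T] / (σ√T)
   = [ln(240.4637/210.8829) + (0.0626 + 0.5·0.4164²)·1.2889] / (0.4164·√1.2889)
   = [0.131266 + 0.192426] / 0.472738 = 0.684717
d₂ = d₁ − σ√T = 0.684717 − 0.472738 = 0.211980
N(d₁) = 0.753239,  N(d₂) = 0.583939,  e^(−rT) = 0.922484
E₀ = V₀·N(d₁) − D·e^(−rT)·N(d₂)
   = 240.4637·0.753239 − 210.8829·0.922484·0.583939 = 67.529469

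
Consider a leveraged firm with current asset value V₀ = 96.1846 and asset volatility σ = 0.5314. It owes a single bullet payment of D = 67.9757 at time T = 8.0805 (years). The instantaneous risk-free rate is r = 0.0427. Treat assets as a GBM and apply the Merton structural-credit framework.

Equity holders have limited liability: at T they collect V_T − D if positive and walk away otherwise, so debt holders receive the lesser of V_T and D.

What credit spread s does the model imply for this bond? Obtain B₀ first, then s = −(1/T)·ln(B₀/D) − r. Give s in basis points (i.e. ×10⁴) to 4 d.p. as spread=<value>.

spread=615.9365

d₁ = [ln(V₀/D) + (r + σ²/2)T] / (σ√T)
   = [ln(96.1846/67.9757) + (0.0427 + 0.5·0.5314²)·8.0805] / (0.5314·√8.0805)
   = [0.347119 + 1.485947] / 1.510569 = 1.213494
d₂ = d₁ − σ√T = 1.213494 − 1.510569 = -0.297076
N(d₁) = 0.887529,  N(d₂) = 0.383204,  e^(−rT) = 0.708194
E₀ = V₀·N(d₁) − D·e^(−rT)·N(d₂)
   = 96.1846·0.887529 − 67.9757·0.708194·0.383204 = 66.919214
B₀ = V₀ − E₀ = 96.1846 − 66.919214 = 29.265386
spread = −(1/T)·ln(B₀/D) − r = −(1/8.0805)·ln(29.265386/67.9757) − 0.0427 = 0.06159365
in basis points: 0.06159365 × 10⁴ = 615.9365 bp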